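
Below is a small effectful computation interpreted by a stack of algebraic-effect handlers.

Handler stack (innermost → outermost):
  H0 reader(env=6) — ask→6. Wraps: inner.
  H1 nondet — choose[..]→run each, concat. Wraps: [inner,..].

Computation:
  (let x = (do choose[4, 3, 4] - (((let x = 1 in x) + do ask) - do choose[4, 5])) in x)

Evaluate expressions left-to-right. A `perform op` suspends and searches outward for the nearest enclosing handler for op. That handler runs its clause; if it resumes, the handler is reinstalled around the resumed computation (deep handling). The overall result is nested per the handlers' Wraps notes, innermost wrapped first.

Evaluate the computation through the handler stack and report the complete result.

Answer: [1, 2, 0, 1, 1, 2]

Step-by-step:
choose[4, 3, 4] @ H1
  branch[0] choose=4:
    ask @ H0 ⇒ 6
    choose[4, 5] @ H1
      branch[0] choose=4:
        H0 returns 1
        H1 returns [1]
      branch[1] choose=5:
        H0 returns 2
        H1 returns [2]
  branch[1] choose=3:
    ask @ H0 ⇒ 6
    choose[4, 5] @ H1
      branch[0] choose=4:
        H0 returns 0
        H1 returns [0]
      branch[1] choose=5:
        H0 returns 1
        H1 returns [1]
  branch[2] choose=4:
    ask @ H0 ⇒ 6
    choose[4, 5] @ H1
      branch[0] choose=4:
        H0 returns 1
        H1 returns [1]
      branch[1] choose=5:
        H0 returns 2
        H1 returns [2]
= [1, 2, 0, 1, 1, 2]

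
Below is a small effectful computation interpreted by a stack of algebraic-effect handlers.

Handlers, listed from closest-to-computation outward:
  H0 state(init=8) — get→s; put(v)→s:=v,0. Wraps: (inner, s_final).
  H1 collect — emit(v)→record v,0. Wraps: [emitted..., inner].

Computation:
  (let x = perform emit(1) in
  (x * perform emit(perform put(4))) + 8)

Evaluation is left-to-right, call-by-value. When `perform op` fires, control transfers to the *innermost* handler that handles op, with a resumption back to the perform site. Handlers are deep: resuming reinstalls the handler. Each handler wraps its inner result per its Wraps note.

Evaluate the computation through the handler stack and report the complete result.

Answer: [1, 0, (8, 4)]

Evaluation trace:
emit(1) @ H1 ⇒ out+=1
put(4) @ H0 ⇒ s:=4
emit(0) @ H1 ⇒ out+=0
H0 returns (8, 4)
H1 returns [1, 0, (8, 4)]
= [1, 0, (8, 4)]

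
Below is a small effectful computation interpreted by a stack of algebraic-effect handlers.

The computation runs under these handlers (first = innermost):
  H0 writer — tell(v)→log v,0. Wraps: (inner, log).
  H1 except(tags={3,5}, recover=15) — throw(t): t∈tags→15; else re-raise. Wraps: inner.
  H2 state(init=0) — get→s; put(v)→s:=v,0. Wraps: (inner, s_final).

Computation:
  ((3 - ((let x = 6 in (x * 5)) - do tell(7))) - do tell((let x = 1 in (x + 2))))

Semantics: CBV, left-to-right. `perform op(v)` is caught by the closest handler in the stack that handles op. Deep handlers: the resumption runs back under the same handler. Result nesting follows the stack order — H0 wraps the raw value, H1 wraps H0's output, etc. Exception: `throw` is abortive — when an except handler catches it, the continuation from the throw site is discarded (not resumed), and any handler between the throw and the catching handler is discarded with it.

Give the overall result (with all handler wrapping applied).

Step-by-step:
tell(7) @ H0 ⇒ log+=7
tell(3) @ H0 ⇒ log+=3
H0 returns (-27, (7, 3))
H1 returns (-27, (7, 3))
H2 returns ((-27, (7, 3)), 0)
= ((-27, (7, 3)), 0)

Answer: ((-27, (7, 3)), 0)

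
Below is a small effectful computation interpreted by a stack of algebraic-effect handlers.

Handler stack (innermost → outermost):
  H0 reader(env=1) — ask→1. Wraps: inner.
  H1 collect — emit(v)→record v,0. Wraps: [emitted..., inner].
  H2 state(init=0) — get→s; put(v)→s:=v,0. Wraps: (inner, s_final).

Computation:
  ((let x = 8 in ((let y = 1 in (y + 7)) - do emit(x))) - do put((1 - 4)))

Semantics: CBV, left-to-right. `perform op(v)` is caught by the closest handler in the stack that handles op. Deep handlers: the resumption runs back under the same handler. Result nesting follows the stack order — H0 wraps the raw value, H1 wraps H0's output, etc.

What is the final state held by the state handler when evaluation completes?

Answer: -3

Evaluation trace:
emit(8) @ H1 ⇒ out+=8
put(-3) @ H2 ⇒ s:=-3
H0 returns 8
H1 returns [8, 8]
H2 returns ([8, 8], -3)
= ([8, 8], -3)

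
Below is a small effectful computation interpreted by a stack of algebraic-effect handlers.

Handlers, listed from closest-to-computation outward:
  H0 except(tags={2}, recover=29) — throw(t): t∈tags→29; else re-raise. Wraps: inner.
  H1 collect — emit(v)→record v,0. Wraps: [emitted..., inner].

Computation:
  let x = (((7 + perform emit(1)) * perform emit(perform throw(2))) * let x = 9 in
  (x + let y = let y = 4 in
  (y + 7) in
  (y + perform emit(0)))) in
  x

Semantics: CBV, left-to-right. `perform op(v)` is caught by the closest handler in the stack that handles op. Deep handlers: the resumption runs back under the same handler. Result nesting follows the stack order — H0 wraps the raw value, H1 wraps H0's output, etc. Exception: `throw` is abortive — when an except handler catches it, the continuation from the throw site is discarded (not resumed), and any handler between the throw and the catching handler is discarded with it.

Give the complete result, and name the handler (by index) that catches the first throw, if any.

Answer: [1, 29] ; first throw caught by: H0

Working:
emit(1) @ H1 ⇒ out+=1
throw(2) @ H0 caught ⇒ 29
H1 returns [1, 29]
= [1, 29]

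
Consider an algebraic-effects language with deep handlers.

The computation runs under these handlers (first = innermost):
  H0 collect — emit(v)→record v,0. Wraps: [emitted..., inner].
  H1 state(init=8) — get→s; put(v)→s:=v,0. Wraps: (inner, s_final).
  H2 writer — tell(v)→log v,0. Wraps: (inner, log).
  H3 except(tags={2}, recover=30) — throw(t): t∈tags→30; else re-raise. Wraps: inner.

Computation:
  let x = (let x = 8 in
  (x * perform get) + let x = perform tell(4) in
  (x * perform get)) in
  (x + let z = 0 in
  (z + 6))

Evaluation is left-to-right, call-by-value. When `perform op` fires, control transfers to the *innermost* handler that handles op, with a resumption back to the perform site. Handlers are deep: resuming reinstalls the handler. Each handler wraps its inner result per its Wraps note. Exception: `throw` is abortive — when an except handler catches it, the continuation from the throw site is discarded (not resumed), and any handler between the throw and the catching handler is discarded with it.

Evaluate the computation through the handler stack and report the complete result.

Evaluation trace:
get @ H1 ⇒ 8
tell(4) @ H2 ⇒ log+=4
get @ H1 ⇒ 8
H0 returns [70]
H1 returns ([70], 8)
H2 returns (([70], 8), (4))
H3 returns (([70], 8), (4))
= (([70], 8), (4))

Answer: (([70], 8), (4))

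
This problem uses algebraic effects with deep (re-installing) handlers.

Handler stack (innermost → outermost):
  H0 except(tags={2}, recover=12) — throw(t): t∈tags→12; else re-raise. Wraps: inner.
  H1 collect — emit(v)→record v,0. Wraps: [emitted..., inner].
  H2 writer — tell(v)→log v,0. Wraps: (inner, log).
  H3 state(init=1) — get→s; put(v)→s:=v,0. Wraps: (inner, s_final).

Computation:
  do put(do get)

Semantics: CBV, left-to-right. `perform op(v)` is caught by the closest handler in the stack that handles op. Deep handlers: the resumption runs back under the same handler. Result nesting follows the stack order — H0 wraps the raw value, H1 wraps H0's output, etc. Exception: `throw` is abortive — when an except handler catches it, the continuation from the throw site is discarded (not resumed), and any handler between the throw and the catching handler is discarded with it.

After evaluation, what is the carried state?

Answer: 1

Evaluation trace:
get @ H3 ⇒ 1
put(1) @ H3 ⇒ s:=1
H0 returns 0
H1 returns [0]
H2 returns ([0], ())
H3 returns (([0], ()), 1)
= (([0], ()), 1)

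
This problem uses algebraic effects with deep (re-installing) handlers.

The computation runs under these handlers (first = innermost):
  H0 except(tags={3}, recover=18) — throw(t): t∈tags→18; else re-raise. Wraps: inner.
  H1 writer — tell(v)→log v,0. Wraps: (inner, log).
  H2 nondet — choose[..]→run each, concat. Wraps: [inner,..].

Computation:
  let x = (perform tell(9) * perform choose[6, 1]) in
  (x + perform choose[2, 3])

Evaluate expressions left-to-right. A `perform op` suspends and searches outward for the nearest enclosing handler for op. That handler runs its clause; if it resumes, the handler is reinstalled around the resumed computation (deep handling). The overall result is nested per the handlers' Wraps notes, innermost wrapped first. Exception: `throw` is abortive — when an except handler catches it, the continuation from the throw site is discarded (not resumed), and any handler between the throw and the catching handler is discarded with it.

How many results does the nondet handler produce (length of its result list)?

Evaluation trace:
tell(9) @ H1 ⇒ log+=9
choose[6, 1] @ H2
  branch[0] choose=6:
    choose[2, 3] @ H2
      branch[0] choose=2:
        H0 returns 2
        H1 returns (2, (9))
        H2 returns [(2, (9))]
      branch[1] choose=3:
        H0 returns 3
        H1 returns (3, (9))
        H2 returns [(3, (9))]
  branch[1] choose=1:
    choose[2, 3] @ H2
      branch[0] choose=2:
        H0 returns 2
        H1 returns (2, (9))
        H2 returns [(2, (9))]
      branch[1] choose=3:
        H0 returns 3
        H1 returns (3, (9))
        H2 returns [(3, (9))]
= [(2, (9)), (3, (9)), (2, (9)), (3, (9))]

Answer: 4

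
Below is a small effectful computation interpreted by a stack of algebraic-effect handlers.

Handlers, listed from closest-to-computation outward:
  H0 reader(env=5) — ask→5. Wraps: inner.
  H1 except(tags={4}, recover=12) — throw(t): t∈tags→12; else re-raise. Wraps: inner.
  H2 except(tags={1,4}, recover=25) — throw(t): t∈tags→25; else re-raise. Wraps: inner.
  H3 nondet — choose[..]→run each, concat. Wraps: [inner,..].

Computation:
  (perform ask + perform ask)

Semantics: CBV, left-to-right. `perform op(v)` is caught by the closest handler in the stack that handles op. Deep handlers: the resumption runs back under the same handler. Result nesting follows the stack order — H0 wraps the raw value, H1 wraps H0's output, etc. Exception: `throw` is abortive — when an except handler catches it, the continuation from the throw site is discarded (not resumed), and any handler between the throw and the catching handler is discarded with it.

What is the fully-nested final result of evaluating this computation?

Step-by-step:
ask @ H0 ⇒ 5
ask @ H0 ⇒ 5
H0 returns 10
H1 returns 10
H2 returns 10
H3 returns [10]
= [10]

Answer: [10]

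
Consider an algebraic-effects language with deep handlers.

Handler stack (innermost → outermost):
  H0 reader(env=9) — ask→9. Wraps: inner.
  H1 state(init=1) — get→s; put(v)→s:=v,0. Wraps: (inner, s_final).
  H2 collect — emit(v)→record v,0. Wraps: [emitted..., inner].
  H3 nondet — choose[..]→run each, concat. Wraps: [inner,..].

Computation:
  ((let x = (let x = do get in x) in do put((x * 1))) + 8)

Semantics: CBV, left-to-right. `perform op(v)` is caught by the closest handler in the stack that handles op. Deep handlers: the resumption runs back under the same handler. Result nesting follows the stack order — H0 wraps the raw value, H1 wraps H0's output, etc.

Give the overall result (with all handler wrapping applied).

Answer: [[(8, 1)]]

Working:
get @ H1 ⇒ 1
put(1) @ H1 ⇒ s:=1
H0 returns 8
H1 returns (8, 1)
H2 returns [(8, 1)]
H3 returns [[(8, 1)]]
= [[(8, 1)]]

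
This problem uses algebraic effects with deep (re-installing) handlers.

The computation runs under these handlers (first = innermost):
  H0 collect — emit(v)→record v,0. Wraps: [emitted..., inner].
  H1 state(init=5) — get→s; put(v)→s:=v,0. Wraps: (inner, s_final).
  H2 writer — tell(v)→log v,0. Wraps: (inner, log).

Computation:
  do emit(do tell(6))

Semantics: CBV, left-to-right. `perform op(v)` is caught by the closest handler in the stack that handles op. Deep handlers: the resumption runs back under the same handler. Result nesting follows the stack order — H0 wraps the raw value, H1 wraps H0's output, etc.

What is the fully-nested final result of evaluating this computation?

Working:
tell(6) @ H2 ⇒ log+=6
emit(0) @ H0 ⇒ out+=0
H0 returns [0, 0]
H1 returns ([0, 0], 5)
H2 returns (([0, 0], 5), (6))
= (([0, 0], 5), (6))

Answer: (([0, 0], 5), (6))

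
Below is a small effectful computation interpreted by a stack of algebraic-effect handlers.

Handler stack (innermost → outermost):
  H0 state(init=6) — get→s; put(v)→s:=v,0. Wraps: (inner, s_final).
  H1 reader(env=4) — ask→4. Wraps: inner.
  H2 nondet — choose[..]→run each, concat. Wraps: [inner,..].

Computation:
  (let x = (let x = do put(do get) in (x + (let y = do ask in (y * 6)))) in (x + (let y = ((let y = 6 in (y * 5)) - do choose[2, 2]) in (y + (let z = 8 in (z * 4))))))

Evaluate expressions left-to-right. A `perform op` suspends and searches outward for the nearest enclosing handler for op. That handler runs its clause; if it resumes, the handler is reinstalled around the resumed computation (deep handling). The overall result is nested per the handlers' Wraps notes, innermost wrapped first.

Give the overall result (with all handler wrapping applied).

Answer: [(84, 6), (84, 6)]

Evaluation trace:
get @ H0 ⇒ 6
put(6) @ H0 ⇒ s:=6
ask @ H1 ⇒ 4
choose[2, 2] @ H2
  branch[0] choose=2:
    H0 returns (84, 6)
    H1 returns (84, 6)
    H2 returns [(84, 6)]
  branch[1] choose=2:
    H0 returns (84, 6)
    H1 returns (84, 6)
    H2 returns [(84, 6)]
= [(84, 6), (84, 6)]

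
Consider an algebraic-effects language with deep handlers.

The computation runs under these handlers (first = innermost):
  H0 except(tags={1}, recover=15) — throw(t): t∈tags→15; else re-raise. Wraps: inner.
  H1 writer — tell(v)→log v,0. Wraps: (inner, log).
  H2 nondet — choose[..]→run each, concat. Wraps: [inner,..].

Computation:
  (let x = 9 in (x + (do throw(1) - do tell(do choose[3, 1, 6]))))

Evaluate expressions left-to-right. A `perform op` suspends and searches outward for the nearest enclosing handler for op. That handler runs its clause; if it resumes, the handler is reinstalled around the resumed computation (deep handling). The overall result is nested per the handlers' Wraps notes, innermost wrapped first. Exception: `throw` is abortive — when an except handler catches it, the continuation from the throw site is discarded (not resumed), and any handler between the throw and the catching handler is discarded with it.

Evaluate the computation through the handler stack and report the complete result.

Working:
throw(1) @ H0 caught ⇒ 15
H1 returns (15, ())
H2 returns [(15, ())]
= [(15, ())]

Answer: [(15, ())]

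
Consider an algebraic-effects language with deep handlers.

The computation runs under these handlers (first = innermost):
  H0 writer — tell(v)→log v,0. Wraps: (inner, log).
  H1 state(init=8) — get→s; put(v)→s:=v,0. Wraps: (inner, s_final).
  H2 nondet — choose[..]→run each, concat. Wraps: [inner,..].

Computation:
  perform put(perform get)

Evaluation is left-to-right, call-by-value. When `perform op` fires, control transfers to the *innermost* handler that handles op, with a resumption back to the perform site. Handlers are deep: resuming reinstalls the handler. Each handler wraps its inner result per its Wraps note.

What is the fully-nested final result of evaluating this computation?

Evaluation trace:
get @ H1 ⇒ 8
put(8) @ H1 ⇒ s:=8
H0 returns (0, ())
H1 returns ((0, ()), 8)
H2 returns [((0, ()), 8)]
= [((0, ()), 8)]

Answer: [((0, ()), 8)]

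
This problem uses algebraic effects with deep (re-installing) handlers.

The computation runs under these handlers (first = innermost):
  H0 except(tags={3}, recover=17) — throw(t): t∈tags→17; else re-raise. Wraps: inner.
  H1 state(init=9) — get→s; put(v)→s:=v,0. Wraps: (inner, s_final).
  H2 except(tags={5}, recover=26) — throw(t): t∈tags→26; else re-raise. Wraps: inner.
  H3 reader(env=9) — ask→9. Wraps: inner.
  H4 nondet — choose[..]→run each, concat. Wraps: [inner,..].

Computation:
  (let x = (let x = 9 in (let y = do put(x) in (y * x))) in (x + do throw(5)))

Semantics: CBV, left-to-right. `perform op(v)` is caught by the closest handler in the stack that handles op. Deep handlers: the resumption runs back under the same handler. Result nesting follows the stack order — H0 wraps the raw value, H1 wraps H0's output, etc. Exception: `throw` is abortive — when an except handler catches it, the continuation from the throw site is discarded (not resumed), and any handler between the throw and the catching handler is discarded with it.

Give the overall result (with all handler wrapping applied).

Working:
put(9) @ H1 ⇒ s:=9
throw(5) @ H0 re-raised
throw(5) @ H2 caught ⇒ 26
H3 returns 26
H4 returns [26]
= [26]

Answer: [26]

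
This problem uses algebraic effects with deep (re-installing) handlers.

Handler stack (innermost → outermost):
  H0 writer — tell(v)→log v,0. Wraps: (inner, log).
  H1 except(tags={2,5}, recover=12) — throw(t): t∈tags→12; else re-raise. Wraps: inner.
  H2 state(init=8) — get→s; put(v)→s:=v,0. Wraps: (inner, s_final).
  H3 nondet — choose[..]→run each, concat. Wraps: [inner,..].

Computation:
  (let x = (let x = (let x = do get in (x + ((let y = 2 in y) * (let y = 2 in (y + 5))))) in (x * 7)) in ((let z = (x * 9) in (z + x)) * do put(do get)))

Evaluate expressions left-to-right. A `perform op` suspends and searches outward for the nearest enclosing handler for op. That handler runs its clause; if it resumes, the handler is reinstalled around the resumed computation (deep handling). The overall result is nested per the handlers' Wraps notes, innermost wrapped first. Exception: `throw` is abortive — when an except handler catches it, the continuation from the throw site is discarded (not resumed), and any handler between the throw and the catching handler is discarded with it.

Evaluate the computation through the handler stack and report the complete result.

Evaluation trace:
get @ H2 ⇒ 8
get @ H2 ⇒ 8
put(8) @ H2 ⇒ s:=8
H0 returns (0, ())
H1 returns (0, ())
H2 returns ((0, ()), 8)
H3 returns [((0, ()), 8)]
= [((0, ()), 8)]

Answer: [((0, ()), 8)]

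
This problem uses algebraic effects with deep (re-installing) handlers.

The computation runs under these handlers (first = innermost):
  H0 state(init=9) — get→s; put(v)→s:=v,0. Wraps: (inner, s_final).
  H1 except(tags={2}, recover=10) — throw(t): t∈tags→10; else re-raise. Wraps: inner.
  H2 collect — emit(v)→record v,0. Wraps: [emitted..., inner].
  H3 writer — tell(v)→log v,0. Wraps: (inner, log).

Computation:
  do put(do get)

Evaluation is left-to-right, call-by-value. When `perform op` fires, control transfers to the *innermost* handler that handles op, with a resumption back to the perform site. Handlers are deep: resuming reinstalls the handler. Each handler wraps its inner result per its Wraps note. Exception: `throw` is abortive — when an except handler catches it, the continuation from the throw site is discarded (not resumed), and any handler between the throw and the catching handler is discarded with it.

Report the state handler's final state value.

Working:
get @ H0 ⇒ 9
put(9) @ H0 ⇒ s:=9
H0 returns (0, 9)
H1 returns (0, 9)
H2 returns [(0, 9)]
H3 returns ([(0, 9)], ())
= ([(0, 9)], ())

Answer: 9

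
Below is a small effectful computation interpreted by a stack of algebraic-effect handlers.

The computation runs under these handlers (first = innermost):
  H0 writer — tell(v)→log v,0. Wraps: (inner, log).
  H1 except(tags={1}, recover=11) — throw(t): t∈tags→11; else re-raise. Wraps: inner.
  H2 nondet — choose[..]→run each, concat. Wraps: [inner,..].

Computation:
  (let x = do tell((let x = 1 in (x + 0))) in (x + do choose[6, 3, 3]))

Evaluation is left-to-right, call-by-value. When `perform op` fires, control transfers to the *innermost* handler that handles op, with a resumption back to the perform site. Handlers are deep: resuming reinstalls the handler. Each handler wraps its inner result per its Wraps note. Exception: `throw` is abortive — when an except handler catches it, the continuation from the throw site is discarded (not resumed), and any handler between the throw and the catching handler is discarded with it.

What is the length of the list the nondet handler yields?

Working:
tell(1) @ H0 ⇒ log+=1
choose[6, 3, 3] @ H2
  branch[0] choose=6:
    H0 returns (6, (1))
    H1 returns (6, (1))
    H2 returns [(6, (1))]
  branch[1] choose=3:
    H0 returns (3, (1))
    H1 returns (3, (1))
    H2 returns [(3, (1))]
  branch[2] choose=3:
    H0 returns (3, (1))
    H1 returns (3, (1))
    H2 returns [(3, (1))]
= [(6, (1)), (3, (1)), (3, (1))]

Answer: 3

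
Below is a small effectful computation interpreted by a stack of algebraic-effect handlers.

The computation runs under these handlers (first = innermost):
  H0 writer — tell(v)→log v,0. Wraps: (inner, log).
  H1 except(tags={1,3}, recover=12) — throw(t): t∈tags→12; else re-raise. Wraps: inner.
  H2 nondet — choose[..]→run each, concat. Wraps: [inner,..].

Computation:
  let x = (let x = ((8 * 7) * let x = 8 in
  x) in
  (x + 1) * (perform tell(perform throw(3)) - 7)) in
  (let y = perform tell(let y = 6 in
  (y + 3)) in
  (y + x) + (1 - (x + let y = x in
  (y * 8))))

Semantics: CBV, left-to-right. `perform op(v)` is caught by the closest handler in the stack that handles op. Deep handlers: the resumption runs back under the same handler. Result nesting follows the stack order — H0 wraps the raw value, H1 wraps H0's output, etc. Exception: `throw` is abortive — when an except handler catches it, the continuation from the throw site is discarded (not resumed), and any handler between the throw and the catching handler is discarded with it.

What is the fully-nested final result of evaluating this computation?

Evaluation trace:
throw(3) @ H1 caught ⇒ 12
H2 returns [12]
= [12]

Answer: [12]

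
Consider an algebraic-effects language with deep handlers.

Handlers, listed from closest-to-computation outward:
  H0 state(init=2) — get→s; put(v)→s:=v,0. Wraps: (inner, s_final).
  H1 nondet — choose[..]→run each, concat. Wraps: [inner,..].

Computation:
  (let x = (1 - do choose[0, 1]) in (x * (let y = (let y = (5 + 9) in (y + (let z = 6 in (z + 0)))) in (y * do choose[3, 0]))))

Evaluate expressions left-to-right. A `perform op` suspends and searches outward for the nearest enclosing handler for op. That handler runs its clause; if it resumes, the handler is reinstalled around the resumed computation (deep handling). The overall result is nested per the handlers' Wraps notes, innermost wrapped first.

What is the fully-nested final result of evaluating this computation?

Evaluation trace:
choose[0, 1] @ H1
  branch[0] choose=0:
    choose[3, 0] @ H1
      branch[0] choose=3:
        H0 returns (60, 2)
        H1 returns [(60, 2)]
      branch[1] choose=0:
        H0 returns (0, 2)
        H1 returns [(0, 2)]
  branch[1] choose=1:
    choose[3, 0] @ H1
      branch[0] choose=3:
        H0 returns (0, 2)
        H1 returns [(0, 2)]
      branch[1] choose=0:
        H0 returns (0, 2)
        H1 returns [(0, 2)]
= [(60, 2), (0, 2), (0, 2), (0, 2)]

Answer: [(60, 2), (0, 2), (0, 2), (0, 2)]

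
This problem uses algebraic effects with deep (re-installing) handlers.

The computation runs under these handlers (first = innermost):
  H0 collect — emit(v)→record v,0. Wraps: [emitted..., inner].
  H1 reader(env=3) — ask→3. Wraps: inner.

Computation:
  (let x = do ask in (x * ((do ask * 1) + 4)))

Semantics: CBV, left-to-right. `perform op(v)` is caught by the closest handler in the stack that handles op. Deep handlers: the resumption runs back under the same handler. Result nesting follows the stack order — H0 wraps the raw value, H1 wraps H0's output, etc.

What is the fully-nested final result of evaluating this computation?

Working:
ask @ H1 ⇒ 3
ask @ H1 ⇒ 3
H0 returns [21]
H1 returns [21]
= [21]

Answer: [21]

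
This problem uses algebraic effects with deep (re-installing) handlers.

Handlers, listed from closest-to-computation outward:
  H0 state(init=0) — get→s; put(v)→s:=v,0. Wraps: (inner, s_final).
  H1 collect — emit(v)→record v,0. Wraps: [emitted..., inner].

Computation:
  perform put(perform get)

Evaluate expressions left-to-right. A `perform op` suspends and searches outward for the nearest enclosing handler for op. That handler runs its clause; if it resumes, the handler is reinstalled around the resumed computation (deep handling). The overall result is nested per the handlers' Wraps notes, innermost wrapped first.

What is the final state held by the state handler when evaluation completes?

Answer: 0

Working:
get @ H0 ⇒ 0
put(0) @ H0 ⇒ s:=0
H0 returns (0, 0)
H1 returns [(0, 0)]
= [(0, 0)]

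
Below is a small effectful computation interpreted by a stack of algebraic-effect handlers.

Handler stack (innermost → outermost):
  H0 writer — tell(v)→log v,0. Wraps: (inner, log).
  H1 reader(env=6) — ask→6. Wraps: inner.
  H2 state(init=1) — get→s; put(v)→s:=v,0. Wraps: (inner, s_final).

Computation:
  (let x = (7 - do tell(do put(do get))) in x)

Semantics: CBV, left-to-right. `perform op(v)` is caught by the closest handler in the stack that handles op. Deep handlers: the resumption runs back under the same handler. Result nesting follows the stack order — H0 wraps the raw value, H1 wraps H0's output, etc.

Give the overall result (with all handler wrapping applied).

Answer: ((7, (0)), 1)

Evaluation trace:
get @ H2 ⇒ 1
put(1) @ H2 ⇒ s:=1
tell(0) @ H0 ⇒ log+=0
H0 returns (7, (0))
H1 returns (7, (0))
H2 returns ((7, (0)), 1)
= ((7, (0)), 1)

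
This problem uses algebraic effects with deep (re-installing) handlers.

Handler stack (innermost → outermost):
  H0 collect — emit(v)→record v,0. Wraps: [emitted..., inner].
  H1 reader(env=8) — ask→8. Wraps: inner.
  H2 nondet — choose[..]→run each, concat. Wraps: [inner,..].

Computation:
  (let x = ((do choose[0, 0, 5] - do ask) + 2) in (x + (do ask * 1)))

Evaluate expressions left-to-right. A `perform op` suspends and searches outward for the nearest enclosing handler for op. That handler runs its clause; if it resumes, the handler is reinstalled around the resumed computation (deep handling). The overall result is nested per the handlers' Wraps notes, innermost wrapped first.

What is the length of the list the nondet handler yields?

Answer: 3

Working:
choose[0, 0, 5] @ H2
  branch[0] choose=0:
    ask @ H1 ⇒ 8
    ask @ H1 ⇒ 8
    H0 returns [2]
    H1 returns [2]
    H2 returns [[2]]
  branch[1] choose=0:
    ask @ H1 ⇒ 8
    ask @ H1 ⇒ 8
    H0 returns [2]
    H1 returns [2]
    H2 returns [[2]]
  branch[2] choose=5:
    ask @ H1 ⇒ 8
    ask @ H1 ⇒ 8
    H0 returns [7]
    H1 returns [7]
    H2 returns [[7]]
= [[2], [2], [7]]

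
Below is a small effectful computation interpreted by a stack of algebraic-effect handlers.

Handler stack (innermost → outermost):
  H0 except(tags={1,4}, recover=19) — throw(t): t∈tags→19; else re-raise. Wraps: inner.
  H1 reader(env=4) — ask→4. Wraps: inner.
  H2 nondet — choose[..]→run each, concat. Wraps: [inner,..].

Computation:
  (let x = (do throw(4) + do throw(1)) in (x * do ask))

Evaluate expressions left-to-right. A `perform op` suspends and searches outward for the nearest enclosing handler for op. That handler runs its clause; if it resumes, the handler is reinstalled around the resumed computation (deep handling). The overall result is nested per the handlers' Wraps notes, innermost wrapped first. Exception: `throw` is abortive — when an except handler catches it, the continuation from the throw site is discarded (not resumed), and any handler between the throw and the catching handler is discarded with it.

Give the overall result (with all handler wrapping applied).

Working:
throw(4) @ H0 caught ⇒ 19
H1 returns 19
H2 returns [19]
= [19]

Answer: [19]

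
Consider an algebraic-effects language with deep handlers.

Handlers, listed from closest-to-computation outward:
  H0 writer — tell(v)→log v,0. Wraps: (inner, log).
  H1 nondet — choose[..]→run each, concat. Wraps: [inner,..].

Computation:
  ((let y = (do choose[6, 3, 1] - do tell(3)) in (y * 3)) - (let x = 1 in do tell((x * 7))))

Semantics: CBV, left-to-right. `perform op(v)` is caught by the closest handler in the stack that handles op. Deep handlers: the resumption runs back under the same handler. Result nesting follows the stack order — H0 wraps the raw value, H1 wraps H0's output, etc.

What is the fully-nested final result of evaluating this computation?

Step-by-step:
choose[6, 3, 1] @ H1
  branch[0] choose=6:
    tell(3) @ H0 ⇒ log+=3
    tell(7) @ H0 ⇒ log+=7
    H0 returns (18, (3, 7))
    H1 returns [(18, (3, 7))]
  branch[1] choose=3:
    tell(3) @ H0 ⇒ log+=3
    tell(7) @ H0 ⇒ log+=7
    H0 returns (9, (3, 7))
    H1 returns [(9, (3, 7))]
  branch[2] choose=1:
    tell(3) @ H0 ⇒ log+=3
    tell(7) @ H0 ⇒ log+=7
    H0 returns (3, (3, 7))
    H1 returns [(3, (3, 7))]
= [(18, (3, 7)), (9, (3, 7)), (3, (3, 7))]

Answer: [(18, (3, 7)), (9, (3, 7)), (3, (3, 7))]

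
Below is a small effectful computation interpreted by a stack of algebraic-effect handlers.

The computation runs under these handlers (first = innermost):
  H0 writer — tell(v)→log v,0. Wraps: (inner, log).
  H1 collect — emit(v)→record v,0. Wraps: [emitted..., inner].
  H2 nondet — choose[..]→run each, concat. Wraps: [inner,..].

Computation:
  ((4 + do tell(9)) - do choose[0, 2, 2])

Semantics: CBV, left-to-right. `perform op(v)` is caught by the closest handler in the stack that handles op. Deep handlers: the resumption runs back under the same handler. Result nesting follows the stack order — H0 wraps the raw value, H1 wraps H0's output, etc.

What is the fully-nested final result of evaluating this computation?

Working:
tell(9) @ H0 ⇒ log+=9
choose[0, 2, 2] @ H2
  branch[0] choose=0:
    H0 returns (4, (9))
    H1 returns [(4, (9))]
    H2 returns [[(4, (9))]]
  branch[1] choose=2:
    H0 returns (2, (9))
    H1 returns [(2, (9))]
    H2 returns [[(2, (9))]]
  branch[2] choose=2:
    H0 returns (2, (9))
    H1 returns [(2, (9))]
    H2 returns [[(2, (9))]]
= [[(4, (9))], [(2, (9))], [(2, (9))]]

Answer: [[(4, (9))], [(2, (9))], [(2, (9))]]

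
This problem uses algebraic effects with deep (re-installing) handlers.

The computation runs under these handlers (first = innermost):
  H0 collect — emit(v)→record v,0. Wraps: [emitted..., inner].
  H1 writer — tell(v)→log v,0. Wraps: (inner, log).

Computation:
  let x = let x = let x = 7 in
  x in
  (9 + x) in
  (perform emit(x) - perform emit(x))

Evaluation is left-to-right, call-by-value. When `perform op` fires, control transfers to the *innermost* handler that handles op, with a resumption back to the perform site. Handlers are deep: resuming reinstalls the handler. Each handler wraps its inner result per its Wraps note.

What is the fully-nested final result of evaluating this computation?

Step-by-step:
emit(16) @ H0 ⇒ out+=16
emit(16) @ H0 ⇒ out+=16
H0 returns [16, 16, 0]
H1 returns ([16, 16, 0], ())
= ([16, 16, 0], ())

Answer: ([16, 16, 0], ())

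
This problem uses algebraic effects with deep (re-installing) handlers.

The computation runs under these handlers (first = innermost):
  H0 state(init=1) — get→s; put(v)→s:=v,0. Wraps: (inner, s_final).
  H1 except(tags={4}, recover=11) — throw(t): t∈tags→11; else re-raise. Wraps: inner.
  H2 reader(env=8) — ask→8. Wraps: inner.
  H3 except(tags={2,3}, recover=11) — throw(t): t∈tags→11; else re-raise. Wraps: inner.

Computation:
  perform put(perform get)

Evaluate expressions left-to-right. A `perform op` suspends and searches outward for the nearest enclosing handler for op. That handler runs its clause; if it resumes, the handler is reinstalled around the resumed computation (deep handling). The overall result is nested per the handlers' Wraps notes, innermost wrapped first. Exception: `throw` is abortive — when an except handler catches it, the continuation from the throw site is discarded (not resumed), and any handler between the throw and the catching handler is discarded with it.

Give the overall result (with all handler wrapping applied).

Answer: (0, 1)

Evaluation trace:
get @ H0 ⇒ 1
put(1) @ H0 ⇒ s:=1
H0 returns (0, 1)
H1 returns (0, 1)
H2 returns (0, 1)
H3 returns (0, 1)
= (0, 1)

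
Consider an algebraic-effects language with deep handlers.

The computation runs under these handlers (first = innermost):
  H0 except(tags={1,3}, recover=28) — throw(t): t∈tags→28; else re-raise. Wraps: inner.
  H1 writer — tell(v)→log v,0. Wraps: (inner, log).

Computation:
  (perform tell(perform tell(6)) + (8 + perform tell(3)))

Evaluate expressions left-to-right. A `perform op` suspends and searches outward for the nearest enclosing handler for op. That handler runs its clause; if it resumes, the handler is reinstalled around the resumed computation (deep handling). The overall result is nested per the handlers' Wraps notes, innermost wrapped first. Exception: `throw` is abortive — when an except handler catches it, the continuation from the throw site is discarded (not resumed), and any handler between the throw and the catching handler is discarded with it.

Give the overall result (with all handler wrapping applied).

Answer: (8, (6, 0, 3))

Working:
tell(6) @ H1 ⇒ log+=6
tell(0) @ H1 ⇒ log+=0
tell(3) @ H1 ⇒ log+=3
H0 returns 8
H1 returns (8, (6, 0, 3))
= (8, (6, 0, 3))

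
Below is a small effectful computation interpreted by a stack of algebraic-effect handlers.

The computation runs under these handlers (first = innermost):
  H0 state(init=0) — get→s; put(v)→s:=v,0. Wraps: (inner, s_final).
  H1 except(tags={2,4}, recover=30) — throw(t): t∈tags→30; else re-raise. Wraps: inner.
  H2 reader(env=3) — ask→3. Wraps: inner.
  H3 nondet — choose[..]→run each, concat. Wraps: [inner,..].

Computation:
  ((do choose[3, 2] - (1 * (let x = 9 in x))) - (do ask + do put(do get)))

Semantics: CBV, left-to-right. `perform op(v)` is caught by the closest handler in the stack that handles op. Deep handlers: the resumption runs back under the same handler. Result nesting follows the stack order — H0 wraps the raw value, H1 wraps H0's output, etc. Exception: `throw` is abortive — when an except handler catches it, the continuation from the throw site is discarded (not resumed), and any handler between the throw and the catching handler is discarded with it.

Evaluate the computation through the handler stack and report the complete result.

Evaluation trace:
choose[3, 2] @ H3
  branch[0] choose=3:
    ask @ H2 ⇒ 3
    get @ H0 ⇒ 0
    put(0) @ H0 ⇒ s:=0
    H0 returns (-9, 0)
    H1 returns (-9, 0)
    H2 returns (-9, 0)
    H3 returns [(-9, 0)]
  branch[1] choose=2:
    ask @ H2 ⇒ 3
    get @ H0 ⇒ 0
    put(0) @ H0 ⇒ s:=0
    H0 returns (-10, 0)
    H1 returns (-10, 0)
    H2 returns (-10, 0)
    H3 returns [(-10, 0)]
= [(-9, 0), (-10, 0)]

Answer: [(-9, 0), (-10, 0)]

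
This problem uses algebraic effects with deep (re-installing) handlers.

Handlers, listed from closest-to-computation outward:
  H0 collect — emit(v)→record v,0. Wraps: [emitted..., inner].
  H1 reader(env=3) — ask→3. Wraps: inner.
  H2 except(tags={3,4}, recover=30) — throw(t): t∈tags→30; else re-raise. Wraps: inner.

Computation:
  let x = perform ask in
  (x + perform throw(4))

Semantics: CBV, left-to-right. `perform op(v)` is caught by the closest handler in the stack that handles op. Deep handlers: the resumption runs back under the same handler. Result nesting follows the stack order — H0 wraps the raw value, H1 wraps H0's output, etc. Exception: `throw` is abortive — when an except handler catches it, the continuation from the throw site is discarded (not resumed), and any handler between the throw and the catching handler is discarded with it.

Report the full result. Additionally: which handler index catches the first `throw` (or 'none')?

Step-by-step:
ask @ H1 ⇒ 3
throw(4) @ H2 caught ⇒ 30
= 30

Answer: 30 ; first throw caught by: H2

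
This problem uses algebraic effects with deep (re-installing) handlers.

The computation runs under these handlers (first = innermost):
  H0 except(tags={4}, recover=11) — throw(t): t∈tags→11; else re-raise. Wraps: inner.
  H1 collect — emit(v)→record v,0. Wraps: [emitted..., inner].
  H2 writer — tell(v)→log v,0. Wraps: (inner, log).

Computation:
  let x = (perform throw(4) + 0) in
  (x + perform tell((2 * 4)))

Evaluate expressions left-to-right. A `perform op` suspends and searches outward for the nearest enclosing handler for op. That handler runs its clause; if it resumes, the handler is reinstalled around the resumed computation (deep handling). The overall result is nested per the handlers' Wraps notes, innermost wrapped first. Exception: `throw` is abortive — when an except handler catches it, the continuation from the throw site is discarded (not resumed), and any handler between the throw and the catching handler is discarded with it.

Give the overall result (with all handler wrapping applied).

Answer: ([11], ())

Working:
throw(4) @ H0 caught ⇒ 11
H1 returns [11]
H2 returns ([11], ())
= ([11], ())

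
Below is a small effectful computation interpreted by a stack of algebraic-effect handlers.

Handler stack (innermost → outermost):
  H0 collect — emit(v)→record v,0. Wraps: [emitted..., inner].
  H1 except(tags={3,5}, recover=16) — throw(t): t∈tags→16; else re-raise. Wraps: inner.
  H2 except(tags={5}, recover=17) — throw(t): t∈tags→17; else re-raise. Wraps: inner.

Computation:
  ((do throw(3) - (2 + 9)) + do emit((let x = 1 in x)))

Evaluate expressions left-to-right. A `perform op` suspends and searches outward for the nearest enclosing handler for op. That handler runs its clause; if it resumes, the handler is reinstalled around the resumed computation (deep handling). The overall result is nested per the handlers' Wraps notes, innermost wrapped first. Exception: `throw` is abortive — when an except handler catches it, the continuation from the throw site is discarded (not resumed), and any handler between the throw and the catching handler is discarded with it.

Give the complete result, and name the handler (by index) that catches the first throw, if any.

Working:
throw(3) @ H1 caught ⇒ 16
H2 returns 16
= 16

Answer: 16 ; first throw caught by: H1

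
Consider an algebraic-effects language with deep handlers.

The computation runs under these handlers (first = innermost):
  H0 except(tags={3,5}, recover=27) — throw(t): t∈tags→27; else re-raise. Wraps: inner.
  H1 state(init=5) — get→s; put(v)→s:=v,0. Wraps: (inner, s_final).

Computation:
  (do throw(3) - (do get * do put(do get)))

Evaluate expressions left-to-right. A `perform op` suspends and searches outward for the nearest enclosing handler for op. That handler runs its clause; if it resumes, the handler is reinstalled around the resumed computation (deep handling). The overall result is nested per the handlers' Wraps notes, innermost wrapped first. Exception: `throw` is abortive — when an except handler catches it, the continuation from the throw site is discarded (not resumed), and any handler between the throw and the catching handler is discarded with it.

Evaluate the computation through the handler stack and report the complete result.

Answer: (27, 5)

Step-by-step:
throw(3) @ H0 caught ⇒ 27
H1 returns (27, 5)
= (27, 5)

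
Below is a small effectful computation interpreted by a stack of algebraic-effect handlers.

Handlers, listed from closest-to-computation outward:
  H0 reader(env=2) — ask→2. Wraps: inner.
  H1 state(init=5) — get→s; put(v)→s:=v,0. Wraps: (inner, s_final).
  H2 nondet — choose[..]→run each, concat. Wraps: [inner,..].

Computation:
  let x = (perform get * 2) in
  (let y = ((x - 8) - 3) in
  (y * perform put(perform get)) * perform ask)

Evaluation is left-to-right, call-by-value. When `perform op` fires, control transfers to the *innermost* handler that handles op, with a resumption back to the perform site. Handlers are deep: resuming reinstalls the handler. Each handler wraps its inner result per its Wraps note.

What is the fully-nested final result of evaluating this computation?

Evaluation trace:
get @ H1 ⇒ 5
get @ H1 ⇒ 5
put(5) @ H1 ⇒ s:=5
ask @ H0 ⇒ 2
H0 returns 0
H1 returns (0, 5)
H2 returns [(0, 5)]
= [(0, 5)]

Answer: [(0, 5)]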